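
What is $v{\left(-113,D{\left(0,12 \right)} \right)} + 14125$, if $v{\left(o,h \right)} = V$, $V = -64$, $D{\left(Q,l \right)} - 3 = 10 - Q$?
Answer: $14061$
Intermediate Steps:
$D{\left(Q,l \right)} = 13 - Q$ ($D{\left(Q,l \right)} = 3 - \left(-10 + Q\right) = 13 - Q$)
$v{\left(o,h \right)} = -64$
$v{\left(-113,D{\left(0,12 \right)} \right)} + 14125 = -64 + 14125 = 14061$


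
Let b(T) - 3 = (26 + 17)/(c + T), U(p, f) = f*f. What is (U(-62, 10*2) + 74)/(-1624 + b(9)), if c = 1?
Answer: -1580/5389 ≈ -0.29319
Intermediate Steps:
U(p, f) = f²
b(T) = 3 + 43/(1 + T) (b(T) = 3 + (26 + 17)/(1 + T) = 3 + 43/(1 + T))
(U(-62, 10*2) + 74)/(-1624 + b(9)) = ((10*2)² + 74)/(-1624 + (46 + 3*9)/(1 + 9)) = (20² + 74)/(-1624 + (46 + 27)/10) = (400 + 74)/(-1624 + (⅒)*73) = 474/(-1624 + 73/10) = 474/(-16167/10) = 474*(-10/16167) = -1580/5389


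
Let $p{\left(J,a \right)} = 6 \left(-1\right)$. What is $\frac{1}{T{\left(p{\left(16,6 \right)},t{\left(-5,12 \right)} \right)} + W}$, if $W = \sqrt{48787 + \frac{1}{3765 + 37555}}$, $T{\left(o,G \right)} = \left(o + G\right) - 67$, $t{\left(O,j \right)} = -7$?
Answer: $\frac{3305600}{1751430841} + \frac{2 \sqrt{20824028427530}}{1751430841} \approx 0.0070983$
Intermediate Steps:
$p{\left(J,a \right)} = -6$
$T{\left(o,G \right)} = -67 + G + o$ ($T{\left(o,G \right)} = \left(G + o\right) - 67 = -67 + G + o$)
$W = \frac{\sqrt{20824028427530}}{20660}$ ($W = \sqrt{48787 + \frac{1}{41320}} = \sqrt{\frac{2015878841}{41320}} = \frac{\sqrt{20824028427530}}{20660} \approx 220.88$)
$\frac{1}{T{\left(p{\left(16,6 \right)},t{\left(-5,12 \right)} \right)} + W} = \frac{1}{\left(-67 - 7 - 6\right) + \frac{\sqrt{20824028427530}}{20660}} = \frac{1}{-80 + \frac{\sqrt{20824028427530}}{20660}}$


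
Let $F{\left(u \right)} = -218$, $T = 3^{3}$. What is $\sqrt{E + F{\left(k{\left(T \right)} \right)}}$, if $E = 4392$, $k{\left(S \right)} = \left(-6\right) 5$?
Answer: $\sqrt{4174} \approx 64.606$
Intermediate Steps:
$T = 27$
$k{\left(S \right)} = -30$
$\sqrt{E + F{\left(k{\left(T \right)} \right)}} = \sqrt{4392 - 218} = \sqrt{4174}$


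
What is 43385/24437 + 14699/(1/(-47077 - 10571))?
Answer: -20707130599639/24437 ≈ -8.4737e+8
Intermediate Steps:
43385/24437 + 14699/(1/(-47077 - 10571)) = 43385*(1/24437) + 14699/(1/(-57648)) = 43385/24437 + 14699/(-1/57648) = 43385/24437 + 14699*(-57648) = 43385/24437 - 847367952 = -20707130599639/24437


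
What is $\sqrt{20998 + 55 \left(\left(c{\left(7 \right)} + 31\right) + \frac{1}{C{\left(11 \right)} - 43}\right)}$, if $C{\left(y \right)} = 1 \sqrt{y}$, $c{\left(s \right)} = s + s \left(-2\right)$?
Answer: $\sqrt{22318 - \frac{55}{43 - \sqrt{11}}} \approx 149.39$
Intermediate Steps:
$c{\left(s \right)} = - s$ ($c{\left(s \right)} = s - 2 s = - s$)
$C{\left(y \right)} = \sqrt{y}$
$\sqrt{20998 + 55 \left(\left(c{\left(7 \right)} + 31\right) + \frac{1}{C{\left(11 \right)} - 43}\right)} = \sqrt{20998 + 55 \left(\left(\left(-1\right) 7 + 31\right) + \frac{1}{\sqrt{11} - 43}\right)} = \sqrt{20998 + 55 \left(\left(-7 + 31\right) + \frac{1}{-43 + \sqrt{11}}\right)} = \sqrt{20998 + 55 \left(24 + \frac{1}{-43 + \sqrt{11}}\right)} = \sqrt{20998 + \left(1320 + \frac{55}{-43 + \sqrt{11}}\right)} = \sqrt{22318 + \frac{55}{-43 + \sqrt{11}}}$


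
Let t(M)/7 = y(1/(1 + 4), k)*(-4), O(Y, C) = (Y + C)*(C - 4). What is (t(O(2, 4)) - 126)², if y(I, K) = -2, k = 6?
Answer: 4900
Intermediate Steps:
O(Y, C) = (-4 + C)*(C + Y) (O(Y, C) = (C + Y)*(-4 + C) = (-4 + C)*(C + Y))
t(M) = 56 (t(M) = 7*(-2*(-4)) = 7*8 = 56)
(t(O(2, 4)) - 126)² = (56 - 126)² = (-70)² = 4900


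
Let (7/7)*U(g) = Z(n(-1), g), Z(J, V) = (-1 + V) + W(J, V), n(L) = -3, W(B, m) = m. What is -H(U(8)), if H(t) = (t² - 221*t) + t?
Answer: 3075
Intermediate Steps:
Z(J, V) = -1 + 2*V (Z(J, V) = (-1 + V) + V = -1 + 2*V)
U(g) = -1 + 2*g
H(t) = t² - 220*t
-H(U(8)) = -(-1 + 2*8)*(-220 + (-1 + 2*8)) = -(-1 + 16)*(-220 + (-1 + 16)) = -15*(-220 + 15) = -15*(-205) = -1*(-3075) = 3075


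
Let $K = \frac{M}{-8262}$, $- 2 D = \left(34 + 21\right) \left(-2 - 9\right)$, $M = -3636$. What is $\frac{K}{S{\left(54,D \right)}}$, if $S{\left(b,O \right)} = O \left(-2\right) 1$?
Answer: $- \frac{202}{277695} \approx -0.00072742$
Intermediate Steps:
$D = \frac{605}{2}$ ($D = - \frac{\left(34 + 21\right) \left(-2 - 9\right)}{2} = - \frac{55 \left(-11\right)}{2} = \left(- \frac{1}{2}\right) \left(-605\right) = \frac{605}{2} \approx 302.5$)
$K = \frac{202}{459}$ ($K = - \frac{3636}{-8262} = \left(-3636\right) \left(- \frac{1}{8262}\right) = \frac{202}{459} \approx 0.44009$)
$S{\left(b,O \right)} = - 2 O$ ($S{\left(b,O \right)} = - 2 O 1 = - 2 O$)
$\frac{K}{S{\left(54,D \right)}} = \frac{202}{459 \left(\left(-2\right) \frac{605}{2}\right)} = \frac{202}{459 \left(-605\right)} = \frac{202}{459} \left(- \frac{1}{605}\right) = - \frac{202}{277695}$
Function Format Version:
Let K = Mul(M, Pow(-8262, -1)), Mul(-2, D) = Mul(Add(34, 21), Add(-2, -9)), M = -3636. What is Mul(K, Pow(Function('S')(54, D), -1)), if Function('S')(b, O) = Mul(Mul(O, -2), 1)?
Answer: Rational(-202, 277695) ≈ -0.00072742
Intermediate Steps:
D = Rational(605, 2) (D = Mul(Rational(-1, 2), Mul(Add(34, 21), Add(-2, -9))) = Mul(Rational(-1, 2), Mul(55, -11)) = Mul(Rational(-1, 2), -605) = Rational(605, 2) ≈ 302.50)
K = Rational(202, 459) (K = Mul(-3636, Pow(-8262, -1)) = Mul(-3636, Rational(-1, 8262)) = Rational(202, 459) ≈ 0.44009)
Function('S')(b, O) = Mul(-2, O) (Function('S')(b, O) = Mul(Mul(-2, O), 1) = Mul(-2, O))
Mul(K, Pow(Function('S')(54, D), -1)) = Mul(Rational(202, 459), Pow(Mul(-2, Rational(605, 2)), -1)) = Mul(Rational(202, 459), Pow(-605, -1)) = Mul(Rational(202, 459), Rational(-1, 605)) = Rational(-202, 277695)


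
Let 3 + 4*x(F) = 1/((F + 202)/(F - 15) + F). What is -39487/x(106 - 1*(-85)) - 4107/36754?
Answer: 197429335613071/3743431654 ≈ 52740.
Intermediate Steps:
x(F) = -3/4 + 1/(4*(F + (202 + F)/(-15 + F))) (x(F) = -3/4 + 1/(4*((F + 202)/(F - 15) + F)) = -3/4 + 1/(4*((202 + F)/(-15 + F) + F)) = -3/4 + 1/(4*(F + (202 + F)/(-15 + F))))
-39487/x(106 - 1*(-85)) - 4107/36754 = -39487*4*(202 + (106 - 1*(-85))**2 - 14*(106 - 1*(-85)))/(-621 - 3*(106 - 1*(-85))**2 + 43*(106 - 1*(-85))) - 4107/36754 = -39487*4*(202 + (106 + 85)**2 - 14*(106 + 85))/(-621 - 3*(106 + 85)**2 + 43*(106 + 85)) - 4107*1/36754 = -39487*4*(202 + 191**2 - 14*191)/(-621 - 3*191**2 + 43*191) - 4107/36754 = -39487*4*(202 + 36481 - 2674)/(-621 - 3*36481 + 8213) - 4107/36754 = -39487*136036/(-621 - 109443 + 8213) - 4107/36754 = -39487/((1/4)*(1/34009)*(-101851)) - 4107/36754 = -39487/(-101851/136036) - 4107/36754 = -39487*(-136036/101851) - 4107/36754 = 5371653532/101851 - 4107/36754 = 197429335613071/3743431654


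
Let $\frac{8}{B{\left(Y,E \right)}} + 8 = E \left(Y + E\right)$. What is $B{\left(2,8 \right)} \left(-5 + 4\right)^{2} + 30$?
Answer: $\frac{271}{9} \approx 30.111$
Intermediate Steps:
$B{\left(Y,E \right)} = \frac{8}{-8 + E \left(E + Y\right)}$ ($B{\left(Y,E \right)} = \frac{8}{-8 + E \left(Y + E\right)} = \frac{8}{-8 + E \left(E + Y\right)}$)
$B{\left(2,8 \right)} \left(-5 + 4\right)^{2} + 30 = \frac{8}{-8 + 8^{2} + 8 \cdot 2} \left(-5 + 4\right)^{2} + 30 = \frac{8}{-8 + 64 + 16} \left(-1\right)^{2} + 30 = \frac{8}{72} \cdot 1 + 30 = 8 \cdot \frac{1}{72} \cdot 1 + 30 = \frac{1}{9} \cdot 1 + 30 = \frac{1}{9} + 30 = \frac{271}{9}$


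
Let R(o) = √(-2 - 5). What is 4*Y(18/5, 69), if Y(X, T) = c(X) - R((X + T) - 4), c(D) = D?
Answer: 72/5 - 4*I*√7 ≈ 14.4 - 10.583*I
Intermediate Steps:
R(o) = I*√7 (R(o) = √(-7) = I*√7)
Y(X, T) = X - I*√7
4*Y(18/5, 69) = 4*(18/5 - I*√7) = 72/5 - 4*I*√7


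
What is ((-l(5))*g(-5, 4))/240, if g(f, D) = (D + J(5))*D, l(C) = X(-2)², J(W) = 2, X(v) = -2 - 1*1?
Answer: -9/10 ≈ -0.90000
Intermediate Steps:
X(v) = -3 (X(v) = -2 - 1 = -3)
l(C) = 9 (l(C) = (-3)² = 9)
g(f, D) = D*(2 + D) (g(f, D) = (D + 2)*D = (2 + D)*D = D*(2 + D))
((-l(5))*g(-5, 4))/240 = ((-1*9)*(4*(2 + 4)))/240 = -36*6*(1/240) = -9*24*(1/240) = -216*1/240 = -9/10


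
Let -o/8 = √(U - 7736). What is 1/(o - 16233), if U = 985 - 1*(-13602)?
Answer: -16233/263071825 + 8*√6851/263071825 ≈ -5.9189e-5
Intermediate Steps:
U = 14587 (U = 985 + 13602 = 14587)
o = -8*√6851 (o = -8*√(14587 - 7736) = -8*√6851 ≈ -662.17)
1/(o - 16233) = 1/(-8*√6851 - 16233) = 1/(-16233 - 8*√6851)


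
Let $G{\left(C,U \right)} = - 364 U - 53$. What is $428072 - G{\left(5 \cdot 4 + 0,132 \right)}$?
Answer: $476173$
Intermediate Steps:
$G{\left(C,U \right)} = -53 - 364 U$
$428072 - G{\left(5 \cdot 4 + 0,132 \right)} = 428072 - \left(-53 - 48048\right) = 428072 - -48101 = 428072 + 48101 = 476173$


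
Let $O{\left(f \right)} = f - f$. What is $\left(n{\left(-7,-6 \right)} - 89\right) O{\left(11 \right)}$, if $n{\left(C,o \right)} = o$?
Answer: $0$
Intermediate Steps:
$O{\left(f \right)} = 0$
$\left(n{\left(-7,-6 \right)} - 89\right) O{\left(11 \right)} = \left(-6 - 89\right) 0 = \left(-95\right) 0 = 0$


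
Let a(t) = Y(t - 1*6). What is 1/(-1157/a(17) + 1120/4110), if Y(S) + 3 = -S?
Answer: 5754/477095 ≈ 0.012060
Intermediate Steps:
Y(S) = -3 - S
a(t) = 3 - t (a(t) = -3 - (t - 1*6) = -3 - (t - 6) = -3 - (-6 + t) = -3 + (6 - t) = 3 - t)
1/(-1157/a(17) + 1120/4110) = 1/(-1157/(3 - 1*17) + 1120/4110) = 1/(-1157/(3 - 17) + 1120*(1/4110)) = 1/(-1157/(-14) + 112/411) = 1/(-1157*(-1/14) + 112/411) = 1/(1157/14 + 112/411) = 1/(477095/5754) = 5754/477095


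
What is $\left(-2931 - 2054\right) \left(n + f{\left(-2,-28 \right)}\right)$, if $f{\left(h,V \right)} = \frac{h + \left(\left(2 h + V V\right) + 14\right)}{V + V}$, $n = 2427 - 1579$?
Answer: $- \frac{29097445}{7} \approx -4.1568 \cdot 10^{6}$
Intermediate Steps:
$n = 848$ ($n = 2427 - 1579 = 848$)
$f{\left(h,V \right)} = \frac{14 + V^{2} + 3 h}{2 V}$ ($f{\left(h,V \right)} = \frac{h + \left(\left(2 h + V^{2}\right) + 14\right)}{2 V} = \left(h + \left(\left(V^{2} + 2 h\right) + 14\right)\right) \frac{1}{2 V} = \left(h + \left(14 + V^{2} + 2 h\right)\right) \frac{1}{2 V} = \left(14 + V^{2} + 3 h\right) \frac{1}{2 V} = \frac{14 + V^{2} + 3 h}{2 V}$)
$\left(-2931 - 2054\right) \left(n + f{\left(-2,-28 \right)}\right) = \left(-2931 - 2054\right) \left(848 + \frac{14 + \left(-28\right)^{2} + 3 \left(-2\right)}{2 \left(-28\right)}\right) = - 4985 \left(848 + \frac{1}{2} \left(- \frac{1}{28}\right) \left(14 + 784 - 6\right)\right) = - 4985 \left(848 + \frac{1}{2} \left(- \frac{1}{28}\right) 792\right) = - 4985 \left(848 - \frac{99}{7}\right) = \left(-4985\right) \frac{5837}{7} = - \frac{29097445}{7}$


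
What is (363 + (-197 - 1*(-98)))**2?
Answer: 69696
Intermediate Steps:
(363 + (-197 - 1*(-98)))**2 = (363 + (-197 + 98))**2 = (363 - 99)**2 = 264**2 = 69696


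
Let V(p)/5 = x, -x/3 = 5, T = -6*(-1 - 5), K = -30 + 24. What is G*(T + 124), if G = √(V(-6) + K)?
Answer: 1440*I ≈ 1440.0*I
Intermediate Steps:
K = -6
T = 36 (T = -6*(-6) = 36)
x = -15 (x = -3*5 = -15)
V(p) = -75 (V(p) = 5*(-15) = -75)
G = 9*I (G = √(-75 - 6) = √(-81) = 9*I ≈ 9.0*I)
G*(T + 124) = (9*I)*(36 + 124) = (9*I)*160 = 1440*I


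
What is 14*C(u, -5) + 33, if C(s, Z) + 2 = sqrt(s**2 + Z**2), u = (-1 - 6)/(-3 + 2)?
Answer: 5 + 14*sqrt(74) ≈ 125.43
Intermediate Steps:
u = 7 (u = -7/(-1) = -7*(-1) = 7)
C(s, Z) = -2 + sqrt(Z**2 + s**2) (C(s, Z) = -2 + sqrt(s**2 + Z**2) = -2 + sqrt(Z**2 + s**2))
14*C(u, -5) + 33 = 14*(-2 + sqrt((-5)**2 + 7**2)) + 33 = 14*(-2 + sqrt(25 + 49)) + 33 = 14*(-2 + sqrt(74)) + 33 = (-28 + 14*sqrt(74)) + 33 = 5 + 14*sqrt(74)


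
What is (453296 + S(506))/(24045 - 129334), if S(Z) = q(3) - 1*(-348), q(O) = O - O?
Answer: -453644/105289 ≈ -4.3086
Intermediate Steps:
q(O) = 0
S(Z) = 348 (S(Z) = 0 - 1*(-348) = 0 + 348 = 348)
(453296 + S(506))/(24045 - 129334) = (453296 + 348)/(24045 - 129334) = 453644/(-105289) = 453644*(-1/105289) = -453644/105289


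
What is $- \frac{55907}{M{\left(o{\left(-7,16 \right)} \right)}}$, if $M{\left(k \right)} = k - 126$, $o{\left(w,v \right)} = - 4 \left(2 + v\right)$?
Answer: $\frac{55907}{198} \approx 282.36$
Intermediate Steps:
$o{\left(w,v \right)} = -8 - 4 v$
$M{\left(k \right)} = -126 + k$
$- \frac{55907}{M{\left(o{\left(-7,16 \right)} \right)}} = - \frac{55907}{-126 - 72} = - \frac{55907}{-198} = \left(-55907\right) \left(- \frac{1}{198}\right) = \frac{55907}{198}$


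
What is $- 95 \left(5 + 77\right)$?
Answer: $-7790$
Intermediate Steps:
$- 95 \left(5 + 77\right) = \left(-95\right) 82 = -7790$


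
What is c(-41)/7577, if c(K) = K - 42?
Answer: -83/7577 ≈ -0.010954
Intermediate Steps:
c(K) = -42 + K
c(-41)/7577 = (-42 - 41)/7577 = -83*1/7577 = -83/7577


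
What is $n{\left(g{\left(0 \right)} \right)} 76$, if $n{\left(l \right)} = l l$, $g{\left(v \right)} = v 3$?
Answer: $0$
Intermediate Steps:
$g{\left(v \right)} = 3 v$
$n{\left(l \right)} = l^{2}$
$n{\left(g{\left(0 \right)} \right)} 76 = \left(3 \cdot 0\right)^{2} \cdot 76 = 0^{2} \cdot 76 = 0 \cdot 76 = 0$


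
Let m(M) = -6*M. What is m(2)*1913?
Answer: -22956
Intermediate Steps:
m(2)*1913 = -6*2*1913 = -12*1913 = -22956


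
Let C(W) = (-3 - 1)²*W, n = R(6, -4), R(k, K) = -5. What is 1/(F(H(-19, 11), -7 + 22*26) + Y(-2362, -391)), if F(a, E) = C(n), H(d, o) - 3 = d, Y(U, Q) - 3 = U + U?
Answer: -1/4801 ≈ -0.00020829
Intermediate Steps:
n = -5
Y(U, Q) = 3 + 2*U (Y(U, Q) = 3 + (U + U) = 3 + 2*U)
H(d, o) = 3 + d
C(W) = 16*W (C(W) = (-4)²*W = 16*W)
F(a, E) = -80 (F(a, E) = 16*(-5) = -80)
1/(F(H(-19, 11), -7 + 22*26) + Y(-2362, -391)) = 1/(-80 + (3 + 2*(-2362))) = 1/(-80 + (3 - 4724)) = 1/(-80 - 4721) = 1/(-4801) = -1/4801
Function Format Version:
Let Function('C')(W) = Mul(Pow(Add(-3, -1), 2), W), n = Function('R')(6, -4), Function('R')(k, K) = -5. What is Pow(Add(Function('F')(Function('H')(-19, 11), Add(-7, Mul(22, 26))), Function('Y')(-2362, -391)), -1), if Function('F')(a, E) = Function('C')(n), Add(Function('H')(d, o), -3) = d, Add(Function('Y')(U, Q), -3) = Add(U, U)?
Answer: Rational(-1, 4801) ≈ -0.00020829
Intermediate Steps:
n = -5
Function('Y')(U, Q) = Add(3, Mul(2, U)) (Function('Y')(U, Q) = Add(3, Add(U, U)) = Add(3, Mul(2, U)))
Function('H')(d, o) = Add(3, d)
Function('C')(W) = Mul(16, W) (Function('C')(W) = Mul(Pow(-4, 2), W) = Mul(16, W))
Function('F')(a, E) = -80 (Function('F')(a, E) = Mul(16, -5) = -80)
Pow(Add(Function('F')(Function('H')(-19, 11), Add(-7, Mul(22, 26))), Function('Y')(-2362, -391)), -1) = Pow(Add(-80, Add(3, Mul(2, -2362))), -1) = Pow(Add(-80, Add(3, -4724)), -1) = Pow(Add(-80, -4721), -1) = Pow(-4801, -1) = Rational(-1, 4801)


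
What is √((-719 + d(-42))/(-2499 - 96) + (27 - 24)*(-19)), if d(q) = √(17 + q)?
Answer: √(-381973620 - 12975*I)/2595 ≈ 0.00012792 - 7.5315*I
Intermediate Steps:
√((-719 + d(-42))/(-2499 - 96) + (27 - 24)*(-19)) = √((-719 + √(17 - 42))/(-2499 - 96) + (27 - 24)*(-19)) = √((-719 + √(-25))/(-2595) + 3*(-19)) = √((-719 + 5*I)*(-1/2595) - 57) = √((719/2595 - I/519) - 57) = √(-147196/2595 - I/519)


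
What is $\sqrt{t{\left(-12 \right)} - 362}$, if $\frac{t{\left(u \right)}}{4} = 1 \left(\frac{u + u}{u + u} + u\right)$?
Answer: $i \sqrt{406} \approx 20.149 i$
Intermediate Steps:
$t{\left(u \right)} = 4 + 4 u$ ($t{\left(u \right)} = 4 \cdot 1 \left(\frac{u + u}{u + u} + u\right) = 4 \cdot 1 \left(\frac{2 u}{2 u} + u\right) = 4 \cdot 1 \left(2 u \frac{1}{2 u} + u\right) = 4 \cdot 1 \left(1 + u\right) = 4 \left(1 + u\right) = 4 + 4 u$)
$\sqrt{t{\left(-12 \right)} - 362} = \sqrt{\left(4 + 4 \left(-12\right)\right) - 362} = \sqrt{\left(4 - 48\right) - 362} = \sqrt{-44 - 362} = \sqrt{-406} = i \sqrt{406}$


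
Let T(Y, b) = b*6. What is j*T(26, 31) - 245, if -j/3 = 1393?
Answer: -777539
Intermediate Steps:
T(Y, b) = 6*b
j = -4179 (j = -3*1393 = -4179)
j*T(26, 31) - 245 = -25074*31 - 245 = -4179*186 - 245 = -777294 - 245 = -777539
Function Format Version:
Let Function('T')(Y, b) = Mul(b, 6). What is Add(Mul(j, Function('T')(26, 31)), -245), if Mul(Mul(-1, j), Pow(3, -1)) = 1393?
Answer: -777539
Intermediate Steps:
Function('T')(Y, b) = Mul(6, b)
j = -4179 (j = Mul(-3, 1393) = -4179)
Add(Mul(j, Function('T')(26, 31)), -245) = Add(Mul(-4179, Mul(6, 31)), -245) = Add(Mul(-4179, 186), -245) = Add(-777294, -245) = -777539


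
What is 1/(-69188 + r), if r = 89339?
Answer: 1/20151 ≈ 4.9625e-5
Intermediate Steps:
1/(-69188 + r) = 1/(-69188 + 89339) = 1/20151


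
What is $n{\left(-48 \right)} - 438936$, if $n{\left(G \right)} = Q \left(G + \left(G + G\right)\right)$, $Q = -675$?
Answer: $-341736$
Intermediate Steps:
$n{\left(G \right)} = - 2025 G$ ($n{\left(G \right)} = - 675 \left(G + \left(G + G\right)\right) = - 675 \left(G + 2 G\right) = - 675 \cdot 3 G = - 2025 G$)
$n{\left(-48 \right)} - 438936 = \left(-2025\right) \left(-48\right) - 438936 = 97200 - 438936 = -341736$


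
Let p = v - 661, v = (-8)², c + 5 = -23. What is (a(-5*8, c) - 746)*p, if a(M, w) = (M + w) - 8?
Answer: 490734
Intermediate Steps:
c = -28 (c = -5 - 23 = -28)
a(M, w) = -8 + M + w
v = 64
p = -597 (p = 64 - 661 = -597)
(a(-5*8, c) - 746)*p = ((-8 - 5*8 - 28) - 746)*(-597) = ((-8 - 40 - 28) - 746)*(-597) = (-76 - 746)*(-597) = -822*(-597) = 490734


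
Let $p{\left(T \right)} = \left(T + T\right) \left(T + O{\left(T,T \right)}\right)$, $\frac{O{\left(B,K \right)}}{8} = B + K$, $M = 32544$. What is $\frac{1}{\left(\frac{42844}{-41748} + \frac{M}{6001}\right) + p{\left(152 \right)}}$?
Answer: $\frac{62632437}{49200309416249} \approx 1.273 \cdot 10^{-6}$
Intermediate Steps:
$O{\left(B,K \right)} = 8 B + 8 K$ ($O{\left(B,K \right)} = 8 \left(B + K\right) = 8 B + 8 K$)
$p{\left(T \right)} = 34 T^{2}$ ($p{\left(T \right)} = \left(T + T\right) \left(T + \left(8 T + 8 T\right)\right) = 2 T \left(T + 16 T\right) = 2 T 17 T = 34 T^{2}$)
$\frac{1}{\left(\frac{42844}{-41748} + \frac{M}{6001}\right) + p{\left(152 \right)}} = \frac{1}{\left(\frac{42844}{-41748} + \frac{32544}{6001}\right) + 34 \cdot 152^{2}} = \frac{1}{\left(42844 \left(- \frac{1}{41748}\right) + 32544 \cdot \frac{1}{6001}\right) + 34 \cdot 23104} = \frac{1}{\left(- \frac{10711}{10437} + \frac{32544}{6001}\right) + 785536} = \frac{1}{\frac{275385017}{62632437} + 785536} = \frac{1}{\frac{49200309416249}{62632437}} = \frac{62632437}{49200309416249}$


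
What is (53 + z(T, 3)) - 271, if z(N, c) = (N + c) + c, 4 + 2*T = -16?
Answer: -222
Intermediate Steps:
T = -10 (T = -2 + (½)*(-16) = -2 - 8 = -10)
z(N, c) = N + 2*c
(53 + z(T, 3)) - 271 = (53 + (-10 + 2*3)) - 271 = (53 + (-10 + 6)) - 271 = (53 - 4) - 271 = 49 - 271 = -222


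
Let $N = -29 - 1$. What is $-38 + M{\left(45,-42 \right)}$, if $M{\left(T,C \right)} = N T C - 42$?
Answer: $56620$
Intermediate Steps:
$N = -30$
$M{\left(T,C \right)} = -42 - 30 C T$ ($M{\left(T,C \right)} = - 30 T C - 42 = - 30 C T - 42 = -42 - 30 C T$)
$-38 + M{\left(45,-42 \right)} = -38 - \left(42 - 56700\right) = -38 + \left(-42 + 56700\right) = -38 + 56658 = 56620$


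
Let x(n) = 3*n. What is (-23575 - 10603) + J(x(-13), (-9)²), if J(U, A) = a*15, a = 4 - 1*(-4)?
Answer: -34058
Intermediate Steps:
a = 8 (a = 4 + 4 = 8)
J(U, A) = 120 (J(U, A) = 8*15 = 120)
(-23575 - 10603) + J(x(-13), (-9)²) = (-23575 - 10603) + 120 = -34178 + 120 = -34058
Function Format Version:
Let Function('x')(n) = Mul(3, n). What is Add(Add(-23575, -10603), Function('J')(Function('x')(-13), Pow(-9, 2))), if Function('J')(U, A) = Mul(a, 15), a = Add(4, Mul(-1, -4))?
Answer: -34058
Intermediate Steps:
a = 8 (a = Add(4, 4) = 8)
Function('J')(U, A) = 120 (Function('J')(U, A) = Mul(8, 15) = 120)
Add(Add(-23575, -10603), Function('J')(Function('x')(-13), Pow(-9, 2))) = Add(Add(-23575, -10603), 120) = Add(-34178, 120) = -34058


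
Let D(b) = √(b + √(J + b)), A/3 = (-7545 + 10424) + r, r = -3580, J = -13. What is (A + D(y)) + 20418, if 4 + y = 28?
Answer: 18315 + √(24 + √11) ≈ 18320.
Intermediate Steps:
y = 24 (y = -4 + 28 = 24)
A = -2103 (A = 3*((-7545 + 10424) - 3580) = 3*(2879 - 3580) = 3*(-701) = -2103)
D(b) = √(b + √(-13 + b))
(A + D(y)) + 20418 = (-2103 + √(24 + √(-13 + 24))) + 20418 = (-2103 + √(24 + √11)) + 20418 = 18315 + √(24 + √11)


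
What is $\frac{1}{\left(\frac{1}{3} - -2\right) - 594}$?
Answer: $- \frac{3}{1775} \approx -0.0016901$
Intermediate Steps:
$\frac{1}{\left(\frac{1}{3} - -2\right) - 594} = \frac{1}{\left(\frac{1}{3} + 2\right) - 594} = \frac{1}{\frac{7}{3} - 594} = \frac{1}{- \frac{1775}{3}} = - \frac{3}{1775}$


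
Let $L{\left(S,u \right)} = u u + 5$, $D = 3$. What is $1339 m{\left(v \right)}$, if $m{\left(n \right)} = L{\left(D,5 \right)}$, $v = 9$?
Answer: $40170$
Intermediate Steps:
$L{\left(S,u \right)} = 5 + u^{2}$ ($L{\left(S,u \right)} = u^{2} + 5 = 5 + u^{2}$)
$m{\left(n \right)} = 30$ ($m{\left(n \right)} = 5 + 5^{2} = 5 + 25 = 30$)
$1339 m{\left(v \right)} = 1339 \cdot 30 = 40170$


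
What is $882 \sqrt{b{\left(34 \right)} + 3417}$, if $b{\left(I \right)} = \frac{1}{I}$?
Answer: $\frac{3087 \sqrt{80614}}{17} \approx 51558.0$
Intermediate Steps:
$882 \sqrt{b{\left(34 \right)} + 3417} = 882 \sqrt{\frac{1}{34} + 3417} = 882 \sqrt{\frac{116179}{34}} = 882 \frac{7 \sqrt{80614}}{34} = \frac{3087 \sqrt{80614}}{17}$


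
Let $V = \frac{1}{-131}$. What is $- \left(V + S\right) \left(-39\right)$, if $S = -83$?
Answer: $- \frac{424086}{131} \approx -3237.3$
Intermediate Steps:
$V = - \frac{1}{131} \approx -0.0076336$
$- \left(V + S\right) \left(-39\right) = - \left(- \frac{1}{131} - 83\right) \left(-39\right) = - \frac{\left(-10874\right) \left(-39\right)}{131} = \left(-1\right) \frac{424086}{131} = - \frac{424086}{131}$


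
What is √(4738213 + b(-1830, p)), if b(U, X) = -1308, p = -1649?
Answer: √4736905 ≈ 2176.4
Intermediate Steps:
√(4738213 + b(-1830, p)) = √(4738213 - 1308) = √4736905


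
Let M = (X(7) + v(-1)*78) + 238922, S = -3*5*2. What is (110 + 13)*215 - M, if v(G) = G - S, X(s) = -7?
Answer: -214732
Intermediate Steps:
S = -30 (S = -15*2 = -30)
v(G) = 30 + G (v(G) = G - 1*(-30) = G + 30 = 30 + G)
M = 241177 (M = (-7 + (30 - 1)*78) + 238922 = (-7 + 29*78) + 238922 = (-7 + 2262) + 238922 = 2255 + 238922 = 241177)
(110 + 13)*215 - M = (110 + 13)*215 - 1*241177 = 123*215 - 241177 = 26445 - 241177 = -214732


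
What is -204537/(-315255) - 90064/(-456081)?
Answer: 40559521939/47927271885 ≈ 0.84627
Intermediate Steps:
-204537/(-315255) - 90064/(-456081) = -204537*(-1/315255) - 90064*(-1/456081) = 68179/105085 + 90064/456081 = 40559521939/47927271885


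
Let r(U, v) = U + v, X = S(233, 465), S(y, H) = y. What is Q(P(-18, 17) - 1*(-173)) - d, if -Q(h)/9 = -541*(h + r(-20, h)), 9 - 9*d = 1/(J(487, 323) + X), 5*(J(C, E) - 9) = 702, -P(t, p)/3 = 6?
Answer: 24297850877/17208 ≈ 1.4120e+6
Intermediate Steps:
P(t, p) = -18 (P(t, p) = -3*6 = -18)
J(C, E) = 747/5 (J(C, E) = 9 + (1/5)*702 = 9 + 702/5 = 747/5)
X = 233
d = 17203/17208 (d = 1 - 1/(9*(747/5 + 233)) = 1 - 1/(9*1912/5) = 1 - 1/9*5/1912 = 1 - 5/17208 = 17203/17208 ≈ 0.99971)
Q(h) = -97380 + 9738*h (Q(h) = -(-4869)*(h + (-20 + h)) = -(-4869)*(-20 + 2*h) = -9*(10820 - 1082*h) = -97380 + 9738*h)
Q(P(-18, 17) - 1*(-173)) - d = (-97380 + 9738*(-18 - 1*(-173))) - 1*17203/17208 = (-97380 + 9738*(-18 + 173)) - 17203/17208 = (-97380 + 9738*155) - 17203/17208 = (-97380 + 1509390) - 17203/17208 = 1412010 - 17203/17208 = 24297850877/17208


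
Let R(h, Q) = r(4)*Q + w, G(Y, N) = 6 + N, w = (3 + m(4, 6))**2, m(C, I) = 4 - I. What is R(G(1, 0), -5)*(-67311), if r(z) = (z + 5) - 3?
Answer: 1952019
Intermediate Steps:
r(z) = 2 + z (r(z) = (5 + z) - 3 = 2 + z)
w = 1 (w = (3 + (4 - 1*6))**2 = (3 + (4 - 6))**2 = (3 - 2)**2 = 1**2 = 1)
R(h, Q) = 1 + 6*Q (R(h, Q) = (2 + 4)*Q + 1 = 6*Q + 1 = 1 + 6*Q)
R(G(1, 0), -5)*(-67311) = (1 + 6*(-5))*(-67311) = (1 - 30)*(-67311) = -29*(-67311) = 1952019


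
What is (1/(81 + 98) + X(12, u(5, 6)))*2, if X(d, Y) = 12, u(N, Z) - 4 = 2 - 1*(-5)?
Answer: 4298/179 ≈ 24.011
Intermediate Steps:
u(N, Z) = 11 (u(N, Z) = 4 + (2 - 1*(-5)) = 4 + (2 + 5) = 4 + 7 = 11)
(1/(81 + 98) + X(12, u(5, 6)))*2 = (1/(81 + 98) + 12)*2 = (1/179 + 12)*2 = (2149/179)*2 = 4298/179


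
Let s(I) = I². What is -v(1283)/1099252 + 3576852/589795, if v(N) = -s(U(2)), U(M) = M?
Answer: 982966018471/162083333335 ≈ 6.0646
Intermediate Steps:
v(N) = -4 (v(N) = -1*2² = -1*4 = -4)
-v(1283)/1099252 + 3576852/589795 = -1*(-4)/1099252 + 3576852/589795 = 4*(1/1099252) + 3576852*(1/589795) = 1/274813 + 3576852/589795 = 982966018471/162083333335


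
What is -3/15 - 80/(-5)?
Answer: 79/5 ≈ 15.800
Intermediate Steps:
-3/15 - 80/(-5) = -3*1/15 - 80*(-1)/5 = -⅕ - 10*(-8/5) = -⅕ + 16 = 79/5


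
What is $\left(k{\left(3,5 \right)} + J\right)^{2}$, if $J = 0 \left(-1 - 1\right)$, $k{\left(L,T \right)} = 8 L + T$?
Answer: $841$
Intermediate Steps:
$k{\left(L,T \right)} = T + 8 L$
$J = 0$ ($J = 0 \left(-2\right) = 0$)
$\left(k{\left(3,5 \right)} + J\right)^{2} = \left(\left(5 + 8 \cdot 3\right) + 0\right)^{2} = \left(\left(5 + 24\right) + 0\right)^{2} = \left(29 + 0\right)^{2} = 29^{2} = 841$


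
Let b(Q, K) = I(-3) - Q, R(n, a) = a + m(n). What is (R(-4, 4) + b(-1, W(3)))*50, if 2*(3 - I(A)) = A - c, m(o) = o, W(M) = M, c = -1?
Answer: 250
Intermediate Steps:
I(A) = 5/2 - A/2 (I(A) = 3 - (A - 1*(-1))/2 = 3 - (A + 1)/2 = 3 - (1 + A)/2 = 3 + (-1/2 - A/2) = 5/2 - A/2)
R(n, a) = a + n
b(Q, K) = 4 - Q (b(Q, K) = (5/2 - 1/2*(-3)) - Q = (5/2 + 3/2) - Q = 4 - Q)
(R(-4, 4) + b(-1, W(3)))*50 = ((4 - 4) + (4 - 1*(-1)))*50 = (0 + (4 + 1))*50 = (0 + 5)*50 = 5*50 = 250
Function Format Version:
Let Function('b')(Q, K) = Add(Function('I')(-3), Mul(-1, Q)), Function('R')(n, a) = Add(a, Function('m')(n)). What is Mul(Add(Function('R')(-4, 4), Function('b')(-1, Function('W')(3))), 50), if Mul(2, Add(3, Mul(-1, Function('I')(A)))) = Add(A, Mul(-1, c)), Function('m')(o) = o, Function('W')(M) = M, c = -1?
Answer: 250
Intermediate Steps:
Function('I')(A) = Add(Rational(5, 2), Mul(Rational(-1, 2), A)) (Function('I')(A) = Add(3, Mul(Rational(-1, 2), Add(A, Mul(-1, -1)))) = Add(3, Mul(Rational(-1, 2), Add(A, 1))) = Add(3, Mul(Rational(-1, 2), Add(1, A))) = Add(3, Add(Rational(-1, 2), Mul(Rational(-1, 2), A))) = Add(Rational(5, 2), Mul(Rational(-1, 2), A)))
Function('R')(n, a) = Add(a, n)
Function('b')(Q, K) = Add(4, Mul(-1, Q)) (Function('b')(Q, K) = Add(Add(Rational(5, 2), Mul(Rational(-1, 2), -3)), Mul(-1, Q)) = Add(Add(Rational(5, 2), Rational(3, 2)), Mul(-1, Q)) = Add(4, Mul(-1, Q)))
Mul(Add(Function('R')(-4, 4), Function('b')(-1, Function('W')(3))), 50) = Mul(Add(Add(4, -4), Add(4, Mul(-1, -1))), 50) = Mul(Add(0, Add(4, 1)), 50) = Mul(Add(0, 5), 50) = Mul(5, 50) = 250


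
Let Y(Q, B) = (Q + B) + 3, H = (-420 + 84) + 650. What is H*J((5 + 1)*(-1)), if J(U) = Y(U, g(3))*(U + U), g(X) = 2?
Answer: 3768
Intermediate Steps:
H = 314 (H = -336 + 650 = 314)
Y(Q, B) = 3 + B + Q (Y(Q, B) = (B + Q) + 3 = 3 + B + Q)
J(U) = 2*U*(5 + U) (J(U) = (3 + 2 + U)*(U + U) = (5 + U)*(2*U) = 2*U*(5 + U))
H*J((5 + 1)*(-1)) = 314*(2*((5 + 1)*(-1))*(5 + (5 + 1)*(-1))) = 314*(2*(6*(-1))*(5 + 6*(-1))) = 314*(2*(-6)*(5 - 6)) = 314*(2*(-6)*(-1)) = 314*12 = 3768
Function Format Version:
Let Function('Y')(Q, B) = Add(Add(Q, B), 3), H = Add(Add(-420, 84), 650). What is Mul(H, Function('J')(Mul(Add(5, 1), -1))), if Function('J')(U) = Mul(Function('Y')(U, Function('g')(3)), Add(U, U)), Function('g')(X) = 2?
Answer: 3768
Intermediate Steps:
H = 314 (H = Add(-336, 650) = 314)
Function('Y')(Q, B) = Add(3, B, Q) (Function('Y')(Q, B) = Add(Add(B, Q), 3) = Add(3, B, Q))
Function('J')(U) = Mul(2, U, Add(5, U)) (Function('J')(U) = Mul(Add(3, 2, U), Add(U, U)) = Mul(Add(5, U), Mul(2, U)) = Mul(2, U, Add(5, U)))
Mul(H, Function('J')(Mul(Add(5, 1), -1))) = Mul(314, Mul(2, Mul(Add(5, 1), -1), Add(5, Mul(Add(5, 1), -1)))) = Mul(314, Mul(2, Mul(6, -1), Add(5, Mul(6, -1)))) = Mul(314, Mul(2, -6, Add(5, -6))) = Mul(314, Mul(2, -6, -1)) = Mul(314, 12) = 3768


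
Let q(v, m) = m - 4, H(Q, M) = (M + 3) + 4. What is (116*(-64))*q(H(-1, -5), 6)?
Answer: -14848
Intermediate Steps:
H(Q, M) = 7 + M (H(Q, M) = (3 + M) + 4 = 7 + M)
q(v, m) = -4 + m
(116*(-64))*q(H(-1, -5), 6) = (116*(-64))*(-4 + 6) = -7424*2 = -14848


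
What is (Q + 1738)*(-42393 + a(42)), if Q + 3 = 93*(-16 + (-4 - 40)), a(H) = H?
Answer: 162839595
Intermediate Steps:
Q = -5583 (Q = -3 + 93*(-16 + (-4 - 40)) = -3 + 93*(-16 - 44) = -3 + 93*(-60) = -3 - 5580 = -5583)
(Q + 1738)*(-42393 + a(42)) = (-5583 + 1738)*(-42393 + 42) = -3845*(-42351) = 162839595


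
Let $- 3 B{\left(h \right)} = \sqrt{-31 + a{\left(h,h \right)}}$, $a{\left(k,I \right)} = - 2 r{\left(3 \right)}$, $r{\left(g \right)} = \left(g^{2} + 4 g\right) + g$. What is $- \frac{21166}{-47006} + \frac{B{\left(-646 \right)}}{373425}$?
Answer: $\frac{557}{1237} - \frac{i \sqrt{79}}{1120275} \approx 0.45028 - 7.9339 \cdot 10^{-6} i$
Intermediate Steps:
$r{\left(g \right)} = g^{2} + 5 g$
$a{\left(k,I \right)} = -48$ ($a{\left(k,I \right)} = - 2 \cdot 3 \left(5 + 3\right) = - 2 \cdot 3 \cdot 8 = \left(-2\right) 24 = -48$)
$B{\left(h \right)} = - \frac{i \sqrt{79}}{3}$ ($B{\left(h \right)} = - \frac{\sqrt{-31 - 48}}{3} = - \frac{\sqrt{-79}}{3} = - \frac{i \sqrt{79}}{3}$)
$- \frac{21166}{-47006} + \frac{B{\left(-646 \right)}}{373425} = - \frac{21166}{-47006} + \frac{\left(- \frac{1}{3}\right) i \sqrt{79}}{373425} = \left(-21166\right) \left(- \frac{1}{47006}\right) + - \frac{i \sqrt{79}}{3} \cdot \frac{1}{373425} = \frac{557}{1237} - \frac{i \sqrt{79}}{1120275}$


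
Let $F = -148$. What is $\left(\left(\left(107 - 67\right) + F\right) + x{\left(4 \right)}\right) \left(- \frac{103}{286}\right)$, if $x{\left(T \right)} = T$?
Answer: $\frac{412}{11} \approx 37.455$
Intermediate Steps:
$\left(\left(\left(107 - 67\right) + F\right) + x{\left(4 \right)}\right) \left(- \frac{103}{286}\right) = \left(\left(\left(107 - 67\right) - 148\right) + 4\right) \left(- \frac{103}{286}\right) = \left(\left(40 - 148\right) + 4\right) \left(\left(-103\right) \frac{1}{286}\right) = \left(-108 + 4\right) \left(- \frac{103}{286}\right) = \left(-104\right) \left(- \frac{103}{286}\right) = \frac{412}{11}$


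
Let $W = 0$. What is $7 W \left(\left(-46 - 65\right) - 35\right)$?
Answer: $0$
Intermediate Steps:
$7 W \left(\left(-46 - 65\right) - 35\right) = 7 \cdot 0 \left(\left(-46 - 65\right) - 35\right) = 0 \left(-111 - 35\right) = 0 \left(-146\right) = 0$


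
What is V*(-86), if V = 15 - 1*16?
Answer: 86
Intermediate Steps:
V = -1 (V = 15 - 16 = -1)
V*(-86) = -1*(-86) = 86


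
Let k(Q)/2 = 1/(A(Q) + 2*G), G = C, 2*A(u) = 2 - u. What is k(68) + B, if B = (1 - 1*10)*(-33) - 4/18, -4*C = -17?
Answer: 130843/441 ≈ 296.70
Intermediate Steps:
C = 17/4 (C = -¼*(-17) = 17/4 ≈ 4.2500)
A(u) = 1 - u/2 (A(u) = (2 - u)/2 = 1 - u/2)
G = 17/4 ≈ 4.2500
k(Q) = 2/(19/2 - Q/2) (k(Q) = 2/((1 - Q/2) + 2*(17/4)) = 2/((1 - Q/2) + 17/2) = 2/(19/2 - Q/2))
B = 2671/9 (B = (1 - 10)*(-33) - 4*1/18 = -9*(-33) - 2/9 = 297 - 2/9 = 2671/9 ≈ 296.78)
k(68) + B = -4/(-19 + 68) + 2671/9 = -4/49 + 2671/9 = 130843/441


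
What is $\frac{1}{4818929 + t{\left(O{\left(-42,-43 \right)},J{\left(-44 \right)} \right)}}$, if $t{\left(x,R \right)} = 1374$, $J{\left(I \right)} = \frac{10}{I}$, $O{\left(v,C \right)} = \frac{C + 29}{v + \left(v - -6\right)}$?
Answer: $\frac{1}{4820303} \approx 2.0746 \cdot 10^{-7}$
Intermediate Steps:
$O{\left(v,C \right)} = \frac{29 + C}{6 + 2 v}$ ($O{\left(v,C \right)} = \frac{29 + C}{v + \left(v + 6\right)} = \frac{29 + C}{v + \left(6 + v\right)} = \frac{29 + C}{6 + 2 v}$)
$\frac{1}{4818929 + t{\left(O{\left(-42,-43 \right)},J{\left(-44 \right)} \right)}} = \frac{1}{4818929 + 1374} = \frac{1}{4820303}$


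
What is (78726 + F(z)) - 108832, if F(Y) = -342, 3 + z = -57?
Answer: -30448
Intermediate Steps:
z = -60 (z = -3 - 57 = -60)
(78726 + F(z)) - 108832 = (78726 - 342) - 108832 = 78384 - 108832 = -30448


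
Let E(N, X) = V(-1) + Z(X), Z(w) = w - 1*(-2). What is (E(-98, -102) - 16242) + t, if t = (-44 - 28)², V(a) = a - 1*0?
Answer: -11159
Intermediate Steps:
Z(w) = 2 + w (Z(w) = w + 2 = 2 + w)
V(a) = a (V(a) = a + 0 = a)
E(N, X) = 1 + X (E(N, X) = -1 + (2 + X) = 1 + X)
t = 5184 (t = (-72)² = 5184)
(E(-98, -102) - 16242) + t = ((1 - 102) - 16242) + 5184 = (-101 - 16242) + 5184 = -16343 + 5184 = -11159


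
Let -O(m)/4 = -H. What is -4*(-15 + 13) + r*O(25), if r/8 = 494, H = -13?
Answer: -205496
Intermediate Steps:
O(m) = -52 (O(m) = -(-4)*(-13) = -4*13 = -52)
r = 3952 (r = 8*494 = 3952)
-4*(-15 + 13) + r*O(25) = -4*(-15 + 13) + 3952*(-52) = -4*(-2) - 205504 = 8 - 205504 = -205496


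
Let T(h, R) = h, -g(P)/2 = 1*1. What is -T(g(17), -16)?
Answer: 2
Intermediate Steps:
g(P) = -2
-T(g(17), -16) = -1*(-2) = 2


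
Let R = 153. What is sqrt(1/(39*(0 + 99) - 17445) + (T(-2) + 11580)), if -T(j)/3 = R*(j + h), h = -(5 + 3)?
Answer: sqrt(186485633871)/3396 ≈ 127.16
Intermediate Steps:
h = -8 (h = -1*8 = -8)
T(j) = 3672 - 459*j (T(j) = -459*(j - 8) = -459*(-8 + j) = -3*(-1224 + 153*j) = 3672 - 459*j)
sqrt(1/(39*(0 + 99) - 17445) + (T(-2) + 11580)) = sqrt(1/(39*(0 + 99) - 17445) + ((3672 - 459*(-2)) + 11580)) = sqrt(1/(39*99 - 17445) + ((3672 + 918) + 11580)) = sqrt(1/(3861 - 17445) + (4590 + 11580)) = sqrt(1/(-13584) + 16170) = sqrt(-1/13584 + 16170) = sqrt(219653279/13584) = sqrt(186485633871)/3396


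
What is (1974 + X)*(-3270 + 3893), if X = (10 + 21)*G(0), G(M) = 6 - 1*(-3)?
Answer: 1403619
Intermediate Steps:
G(M) = 9 (G(M) = 6 + 3 = 9)
X = 279 (X = (10 + 21)*9 = 31*9 = 279)
(1974 + X)*(-3270 + 3893) = (1974 + 279)*(-3270 + 3893) = 2253*623 = 1403619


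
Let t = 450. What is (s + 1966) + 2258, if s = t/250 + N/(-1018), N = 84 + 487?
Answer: 21506467/5090 ≈ 4225.2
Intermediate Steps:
N = 571
s = 6307/5090 (s = 450/250 + 571/(-1018) = 450*(1/250) + 571*(-1/1018) = 9/5 - 571/1018 = 6307/5090 ≈ 1.2391)
(s + 1966) + 2258 = (6307/5090 + 1966) + 2258 = 10013247/5090 + 2258 = 21506467/5090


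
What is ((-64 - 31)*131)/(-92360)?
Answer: 2489/18472 ≈ 0.13474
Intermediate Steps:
((-64 - 31)*131)/(-92360) = -95*131*(-1/92360) = -12445*(-1/92360) = 2489/18472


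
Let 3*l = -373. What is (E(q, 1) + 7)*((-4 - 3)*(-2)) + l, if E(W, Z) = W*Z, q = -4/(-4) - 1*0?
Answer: -37/3 ≈ -12.333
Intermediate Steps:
q = 1 (q = -4*(-¼) + 0 = 1 + 0 = 1)
l = -373/3 (l = (⅓)*(-373) = -373/3 ≈ -124.33)
(E(q, 1) + 7)*((-4 - 3)*(-2)) + l = (1*1 + 7)*((-4 - 3)*(-2)) - 373/3 = (1 + 7)*(-7*(-2)) - 373/3 = 8*14 - 373/3 = 112 - 373/3 = -37/3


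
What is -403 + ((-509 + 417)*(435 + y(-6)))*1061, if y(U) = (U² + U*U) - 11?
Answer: -48415955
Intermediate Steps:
y(U) = -11 + 2*U² (y(U) = (U² + U²) - 11 = 2*U² - 11 = -11 + 2*U²)
-403 + ((-509 + 417)*(435 + y(-6)))*1061 = -403 + ((-509 + 417)*(435 + (-11 + 2*(-6)²)))*1061 = -403 - 92*(435 + (-11 + 2*36))*1061 = -403 - 92*(435 + (-11 + 72))*1061 = -403 - 92*(435 + 61)*1061 = -403 - 92*496*1061 = -403 - 45632*1061 = -403 - 48415552 = -48415955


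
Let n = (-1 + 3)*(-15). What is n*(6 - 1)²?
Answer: -750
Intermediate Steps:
n = -30 (n = 2*(-15) = -30)
n*(6 - 1)² = -30*(6 - 1)² = -30*5² = -30*25 = -750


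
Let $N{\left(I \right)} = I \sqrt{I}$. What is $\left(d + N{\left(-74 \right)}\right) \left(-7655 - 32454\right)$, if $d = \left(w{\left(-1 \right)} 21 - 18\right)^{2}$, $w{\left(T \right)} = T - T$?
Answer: $-12995316 + 2968066 i \sqrt{74} \approx -1.2995 \cdot 10^{7} + 2.5532 \cdot 10^{7} i$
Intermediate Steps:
$w{\left(T \right)} = 0$
$N{\left(I \right)} = I^{\frac{3}{2}}$
$d = 324$ ($d = \left(0 \cdot 21 - 18\right)^{2} = \left(0 - 18\right)^{2} = \left(-18\right)^{2} = 324$)
$\left(d + N{\left(-74 \right)}\right) \left(-7655 - 32454\right) = \left(324 + \left(-74\right)^{\frac{3}{2}}\right) \left(-7655 - 32454\right) = \left(324 - 74 i \sqrt{74}\right) \left(-40109\right) = -12995316 + 2968066 i \sqrt{74}$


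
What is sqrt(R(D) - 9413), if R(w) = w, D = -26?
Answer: I*sqrt(9439) ≈ 97.155*I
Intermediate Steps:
sqrt(R(D) - 9413) = sqrt(-26 - 9413) = sqrt(-9439) = I*sqrt(9439)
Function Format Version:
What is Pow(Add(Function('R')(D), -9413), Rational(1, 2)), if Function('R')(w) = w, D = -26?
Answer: Mul(I, Pow(9439, Rational(1, 2))) ≈ Mul(97.155, I)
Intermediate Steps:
Pow(Add(Function('R')(D), -9413), Rational(1, 2)) = Pow(Add(-26, -9413), Rational(1, 2)) = Pow(-9439, Rational(1, 2)) = Mul(I, Pow(9439, Rational(1, 2)))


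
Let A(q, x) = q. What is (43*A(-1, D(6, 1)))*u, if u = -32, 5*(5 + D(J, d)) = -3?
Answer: 1376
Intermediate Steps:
D(J, d) = -28/5 (D(J, d) = -5 + (⅕)*(-3) = -5 - ⅗ = -28/5)
(43*A(-1, D(6, 1)))*u = (43*(-1))*(-32) = -43*(-32) = 1376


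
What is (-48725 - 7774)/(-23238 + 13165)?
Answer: 56499/10073 ≈ 5.6090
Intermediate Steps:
(-48725 - 7774)/(-23238 + 13165) = -56499/(-10073) = -56499*(-1/10073) = 56499/10073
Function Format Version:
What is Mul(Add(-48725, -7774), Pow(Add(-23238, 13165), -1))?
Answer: Rational(56499, 10073) ≈ 5.6090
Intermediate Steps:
Mul(Add(-48725, -7774), Pow(Add(-23238, 13165), -1)) = Mul(-56499, Pow(-10073, -1)) = Mul(-56499, Rational(-1, 10073)) = Rational(56499, 10073)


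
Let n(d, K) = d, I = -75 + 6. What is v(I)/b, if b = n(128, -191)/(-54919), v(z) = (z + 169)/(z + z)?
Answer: 1372975/4416 ≈ 310.91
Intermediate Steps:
I = -69
v(z) = (169 + z)/(2*z) (v(z) = (169 + z)/((2*z)) = (169 + z)*(1/(2*z)) = (169 + z)/(2*z))
b = -128/54919 (b = 128/(-54919) = 128*(-1/54919) = -128/54919 ≈ -0.0023307)
v(I)/b = ((1/2)*(169 - 69)/(-69))/(-128/54919) = ((1/2)*(-1/69)*100)*(-54919/128) = -50/69*(-54919/128) = 1372975/4416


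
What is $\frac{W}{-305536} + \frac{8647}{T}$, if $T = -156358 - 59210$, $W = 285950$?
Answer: $- \frac{286980533}{294034752} \approx -0.97601$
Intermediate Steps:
$T = -215568$ ($T = -156358 - 59210 = -215568$)
$\frac{W}{-305536} + \frac{8647}{T} = \frac{285950}{-305536} + \frac{8647}{-215568} = 285950 \left(- \frac{1}{305536}\right) + 8647 \left(- \frac{1}{215568}\right) = - \frac{20425}{21824} - \frac{8647}{215568} = - \frac{286980533}{294034752}$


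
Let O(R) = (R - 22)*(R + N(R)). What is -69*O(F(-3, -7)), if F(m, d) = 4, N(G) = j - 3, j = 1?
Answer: 2484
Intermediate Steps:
N(G) = -2 (N(G) = 1 - 3 = -2)
O(R) = (-22 + R)*(-2 + R) (O(R) = (R - 22)*(R - 2) = (-22 + R)*(-2 + R))
-69*O(F(-3, -7)) = -69*(44 + 4² - 24*4) = -69*(44 + 16 - 96) = -69*(-36) = 2484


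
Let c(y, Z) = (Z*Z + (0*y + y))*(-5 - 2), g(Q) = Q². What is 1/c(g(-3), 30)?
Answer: -1/6363 ≈ -0.00015716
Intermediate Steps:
c(y, Z) = -7*y - 7*Z² (c(y, Z) = (Z² + (0 + y))*(-7) = (Z² + y)*(-7) = (y + Z²)*(-7) = -7*y - 7*Z²)
1/c(g(-3), 30) = 1/(-7*(-3)² - 7*30²) = 1/(-7*9 - 7*900) = 1/(-63 - 6300) = 1/(-6363) = -1/6363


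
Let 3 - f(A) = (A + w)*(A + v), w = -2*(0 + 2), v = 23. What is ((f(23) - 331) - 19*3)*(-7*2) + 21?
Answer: 17647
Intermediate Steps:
w = -4 (w = -2*2 = -4)
f(A) = 3 - (-4 + A)*(23 + A) (f(A) = 3 - (A - 4)*(A + 23) = 3 - (-4 + A)*(23 + A))
((f(23) - 331) - 19*3)*(-7*2) + 21 = (((95 - 1*23² - 19*23) - 331) - 19*3)*(-7*2) + 21 = (((95 - 1*529 - 437) - 331) - 57)*(-14) + 21 = (((95 - 529 - 437) - 331) - 57)*(-14) + 21 = ((-871 - 331) - 57)*(-14) + 21 = (-1202 - 57)*(-14) + 21 = -1259*(-14) + 21 = 17626 + 21 = 17647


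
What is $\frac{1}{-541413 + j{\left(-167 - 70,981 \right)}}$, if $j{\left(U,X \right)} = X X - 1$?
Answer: $\frac{1}{420947} \approx 2.3756 \cdot 10^{-6}$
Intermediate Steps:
$j{\left(U,X \right)} = -1 + X^{2}$ ($j{\left(U,X \right)} = X^{2} - 1 = -1 + X^{2}$)
$\frac{1}{-541413 + j{\left(-167 - 70,981 \right)}} = \frac{1}{-541413 - \left(1 - 981^{2}\right)} = \frac{1}{-541413 + \left(-1 + 962361\right)} = \frac{1}{-541413 + 962360} = \frac{1}{420947}$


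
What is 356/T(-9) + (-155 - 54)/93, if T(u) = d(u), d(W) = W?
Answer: -11663/279 ≈ -41.803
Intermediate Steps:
T(u) = u
356/T(-9) + (-155 - 54)/93 = 356/(-9) + (-155 - 54)/93 = 356*(-⅑) - 209*1/93 = -356/9 - 209/93 = -11663/279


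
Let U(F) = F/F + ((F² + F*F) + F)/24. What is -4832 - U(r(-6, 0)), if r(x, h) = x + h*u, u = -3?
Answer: -19343/4 ≈ -4835.8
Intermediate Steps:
r(x, h) = x - 3*h (r(x, h) = x + h*(-3) = x - 3*h)
U(F) = 1 + F²/12 + F/24 (U(F) = 1 + ((F² + F²) + F)*(1/24) = 1 + (2*F² + F)*(1/24) = 1 + (F + 2*F²)*(1/24) = 1 + (F²/12 + F/24) = 1 + F²/12 + F/24)
-4832 - U(r(-6, 0)) = -4832 - (1 + (-6 - 3*0)²/12 + (-6 - 3*0)/24) = -4832 - (1 + (-6 + 0)²/12 + (-6 + 0)/24) = -4832 - (1 + (1/12)*(-6)² + (1/24)*(-6)) = -4832 - (1 + (1/12)*36 - ¼) = -4832 - (1 + 3 - ¼) = -4832 - 1*15/4 = -4832 - 15/4 = -19343/4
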